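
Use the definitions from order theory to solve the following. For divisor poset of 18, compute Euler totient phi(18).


phi(n) = n * prod_{p|n} (1 - 1/p).
Prime divisors of 18: [2, 3]
phi(18) = 18 * (1 - 1/2) * (1 - 1/3)
phi(18) = 6


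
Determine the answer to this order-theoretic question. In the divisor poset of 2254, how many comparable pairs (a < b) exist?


A comparable pair {a,b} has a < b or b < a in the order.
Count unordered pairs where one element is strictly below the other.
Examples: {1,2}, {1,7}, {1,14}, {1,23}, ...
Total comparable pairs: 42


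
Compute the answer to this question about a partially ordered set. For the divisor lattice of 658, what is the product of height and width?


Height = length of longest chain minus 1; width = size of largest antichain.
A maximum chain: 1 | 47 | 329 | 658  (height 3).
A maximum antichain: {2, 7, 47}  (width 3).
Product = 3 * 3 = 9


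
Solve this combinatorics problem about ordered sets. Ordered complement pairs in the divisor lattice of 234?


Complement pair (a,b): a meet b = bottom, a join b = top.
Here: gcd(a,b)=1 and lcm(a,b)=234, i.e. a*b=234 with a,b coprime.
Pairs found: (1,234), (2,117), (9,26), (13,18), ... (4 more)
Total ordered pairs: 8


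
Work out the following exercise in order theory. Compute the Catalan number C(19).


C(n) = C(2n, n) / (n+1).
C(38, 19) = 35345263800
C(19) = 35345263800 / 20 = 1767263190


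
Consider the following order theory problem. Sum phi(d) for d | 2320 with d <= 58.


Divisors of 2320 up to 58: [1, 2, 4, 5, 8, 10, 16, 20, 29, 40, 58]
phi values: [1, 1, 2, 4, 4, 4, 8, 8, 28, 16, 28]
Sum = 104


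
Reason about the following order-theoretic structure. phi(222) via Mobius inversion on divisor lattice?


phi(n) = n * prod_{p|n} (1 - 1/p).
Prime divisors of 222: [2, 3, 37]
phi(222) = 222 * (1 - 1/2) * (1 - 1/3) * (1 - 1/37)
phi(222) = 72


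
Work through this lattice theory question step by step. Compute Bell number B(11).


B(n) = number of set partitions of an n-element set.
B(n) satisfies the recurrence: B(n+1) = sum_k C(n,k)*B(k).
B(11) = 678570


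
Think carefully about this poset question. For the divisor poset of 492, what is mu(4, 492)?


In a divisor lattice, mu(a,b) = mu(b/a) where mu is the classical Mobius function.
b/a = 492/4 = 123
Prime factorization of 123: primes [3, 41]
123 is squarefree with 2 prime factor(s), so mu(123) = (-1)^2 = 1


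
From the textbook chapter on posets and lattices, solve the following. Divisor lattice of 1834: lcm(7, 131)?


Join=lcm.
gcd(7,131)=1
lcm=917


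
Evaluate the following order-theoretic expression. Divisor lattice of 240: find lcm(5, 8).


In a divisor lattice, join = lcm (least common multiple).
gcd(5,8) = 1
lcm(5,8) = 5*8/gcd = 40/1 = 40


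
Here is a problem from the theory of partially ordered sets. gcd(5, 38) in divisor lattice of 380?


Meet=gcd.
gcd(5,38)=1


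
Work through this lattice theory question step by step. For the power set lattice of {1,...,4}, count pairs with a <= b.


The order relation is {(a,b) : a <= b}, reflexive so it includes (a,a).
Examples: ({},{}), ({},{1,2}), ({},{1,2,3}), ({},{1,2,3,4}), ({},{1,2,4}), ...
Total ordered pairs: 81


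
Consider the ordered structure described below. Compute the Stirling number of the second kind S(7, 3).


S(n,k) = k*S(n-1,k) + S(n-1,k-1).
S(6,3) = 90, S(6,2) = 31
S(7,3) = 3*90 + 31 = 270 + 31
S(7,3) = 301


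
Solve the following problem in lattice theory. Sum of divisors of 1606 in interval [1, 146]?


Interval [1,146] in divisors of 1606: [1, 2, 73, 146]
Sum = 222


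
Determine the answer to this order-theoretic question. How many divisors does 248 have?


Divisors of 248: [1, 2, 4, 8, 31, 62, 124, 248]
Count: 8


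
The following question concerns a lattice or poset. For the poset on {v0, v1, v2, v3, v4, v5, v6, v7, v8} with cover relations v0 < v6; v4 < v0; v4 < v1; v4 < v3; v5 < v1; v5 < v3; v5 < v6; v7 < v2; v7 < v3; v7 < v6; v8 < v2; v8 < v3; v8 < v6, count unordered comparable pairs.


A comparable pair {a,b} has a < b or b < a in the order.
Count unordered pairs where one element is strictly below the other.
Examples: {v0,v4}, {v0,v6}, {v1,v4}, {v1,v5}, ...
Total comparable pairs: 14


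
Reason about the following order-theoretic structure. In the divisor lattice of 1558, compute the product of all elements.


Divisors of 1558: [1, 2, 19, 38, 41, 82, 779, 1558]
Product = n^(d(n)/2) = 1558^(8/2)
Product = 5892095988496


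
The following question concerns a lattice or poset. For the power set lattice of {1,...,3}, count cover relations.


A cover relation a -< b holds when a < b with no c strictly between.
Cover relations:
  {} -< {1}
  {} -< {2}
  {} -< {3}
  {1} -< {1,2}
  {1} -< {1,3}
  {2} -< {1,2}
  {2} -< {2,3}
  {3} -< {1,3}
  ...4 more
Total: 12


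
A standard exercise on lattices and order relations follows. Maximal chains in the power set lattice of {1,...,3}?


A maximal chain goes from the minimum element to a maximal element via cover relations.
Counting all min-to-max paths in the cover graph.
Total maximal chains: 6


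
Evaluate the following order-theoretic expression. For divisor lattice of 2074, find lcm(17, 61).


In a divisor lattice, join = lcm (least common multiple).
Compute lcm iteratively: start with first element, then lcm(current, next).
Elements: [17, 61]
lcm(17,61) = 1037
Final lcm = 1037


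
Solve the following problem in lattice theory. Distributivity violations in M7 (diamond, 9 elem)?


Distributive law: a ^ (b v c) = (a ^ b) v (a ^ c).
Check all 9^3 = 729 ordered triples (a,b,c).
  e.g. a=a1, b=a2, c=a3: lhs=a1 != rhs=0
  e.g. a=a1, b=a2, c=a4: lhs=a1 != rhs=0
Total violating triples: 210


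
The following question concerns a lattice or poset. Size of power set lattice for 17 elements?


Power set = 2^n.
2^17 = 131072


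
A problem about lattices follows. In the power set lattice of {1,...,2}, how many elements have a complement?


An element a is complemented if some b has a meet b = bottom, a join b = top.
every subset A has complement S\A, so all elements are complemented.
Complemented elements: {}, {1}, {2}, {1,2}
Count: 4


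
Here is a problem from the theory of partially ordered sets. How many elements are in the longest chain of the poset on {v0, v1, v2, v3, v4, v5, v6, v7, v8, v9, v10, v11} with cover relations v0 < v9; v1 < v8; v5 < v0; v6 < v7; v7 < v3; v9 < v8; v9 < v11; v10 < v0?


A chain is a totally ordered subset; we count the number of elements in a maximum chain.
Compute, for each element x, the size of the longest chain ending at x:
  v1: 1
  v2: 1
  v4: 1
  v5: 1
  v6: 1
  v10: 1
  ...
A maximum chain: v5 < v0 < v9 < v8
Number of elements in the longest chain: 4


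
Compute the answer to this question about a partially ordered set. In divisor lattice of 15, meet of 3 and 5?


In a divisor lattice, meet = gcd (greatest common divisor).
By Euclidean algorithm or factoring: gcd(3,5) = 1


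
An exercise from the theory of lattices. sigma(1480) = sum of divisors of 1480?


sigma(n) = sum of divisors.
Divisors of 1480: [1, 2, 4, 5, 8, 10, 20, 37, 40, 74, 148, 185, 296, 370, 740, 1480]
Sum = 3420


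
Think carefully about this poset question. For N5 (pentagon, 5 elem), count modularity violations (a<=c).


Modular law: if a <= c then a v (b ^ c) = (a v b) ^ c.
Check all triples (a,b,c) with a <= c among 5 elements.
  e.g. a=a, b=c, c=b: lhs=a != rhs=b
Total violating triples: 1


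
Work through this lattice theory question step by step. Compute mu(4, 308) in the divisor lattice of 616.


In a divisor lattice, mu(a,b) = mu(b/a) where mu is the classical Mobius function.
b/a = 308/4 = 77
Prime factorization of 77: primes [7, 11]
77 is squarefree with 2 prime factor(s), so mu(77) = (-1)^2 = 1


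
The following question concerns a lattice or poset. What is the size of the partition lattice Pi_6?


B(n) = number of set partitions of an n-element set.
B(n) satisfies the recurrence: B(n+1) = sum_k C(n,k)*B(k).
B(6) = 203


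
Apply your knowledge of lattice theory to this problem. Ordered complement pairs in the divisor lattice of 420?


Complement pair (a,b): a meet b = bottom, a join b = top.
Here: gcd(a,b)=1 and lcm(a,b)=420, i.e. a*b=420 with a,b coprime.
Pairs found: (1,420), (3,140), (4,105), (5,84), ... (12 more)
Total ordered pairs: 16


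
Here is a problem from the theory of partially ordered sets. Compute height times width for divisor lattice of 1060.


Height = length of longest chain minus 1; width = size of largest antichain.
A maximum chain: 1 | 53 | 265 | 530 | 1060  (height 4).
A maximum antichain: {4, 10, 106, 265}  (width 4).
Product = 4 * 4 = 16


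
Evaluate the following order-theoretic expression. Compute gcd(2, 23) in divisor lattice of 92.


In a divisor lattice, meet = gcd (greatest common divisor).
By Euclidean algorithm or factoring: gcd(2,23) = 1


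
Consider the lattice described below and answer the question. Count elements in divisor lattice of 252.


Divisors of 252: [1, 2, 3, 4, 6, 7, 9, 12, 14, 18, 21, 28, 36, 42, 63, 84, 126, 252]
Count: 18


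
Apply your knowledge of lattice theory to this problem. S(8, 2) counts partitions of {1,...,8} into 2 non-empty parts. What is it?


S(n,k) = k*S(n-1,k) + S(n-1,k-1).
S(7,2) = 63, S(7,1) = 1
S(8,2) = 2*63 + 1 = 126 + 1
S(8,2) = 127


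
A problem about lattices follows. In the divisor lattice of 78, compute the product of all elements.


Divisors of 78: [1, 2, 3, 6, 13, 26, 39, 78]
Product = n^(d(n)/2) = 78^(8/2)
Product = 37015056


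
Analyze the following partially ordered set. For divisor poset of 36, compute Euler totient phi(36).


phi(n) = n * prod_{p|n} (1 - 1/p).
Prime divisors of 36: [2, 3]
phi(36) = 36 * (1 - 1/2) * (1 - 1/3)
phi(36) = 12


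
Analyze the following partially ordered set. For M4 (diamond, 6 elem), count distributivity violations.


Distributive law: a ^ (b v c) = (a ^ b) v (a ^ c).
Check all 6^3 = 216 ordered triples (a,b,c).
  e.g. a=a1, b=a2, c=a3: lhs=a1 != rhs=0
  e.g. a=a1, b=a2, c=a4: lhs=a1 != rhs=0
Total violating triples: 24


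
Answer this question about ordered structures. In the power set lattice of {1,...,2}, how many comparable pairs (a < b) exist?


A comparable pair {a,b} has a < b or b < a in the order.
Count unordered pairs where one element is strictly below the other.
Examples: {{},{1}}, {{},{2}}, {{},{1,2}}, {{1},{1,2}}, ...
Total comparable pairs: 5


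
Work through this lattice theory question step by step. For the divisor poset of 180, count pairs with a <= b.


The order relation is {(a,b) : a <= b}, reflexive so it includes (a,a).
Examples: (1,1), (1,10), (1,12), (1,15), (1,18), ...
Total ordered pairs: 108


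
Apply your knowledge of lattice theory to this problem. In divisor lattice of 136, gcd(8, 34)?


Meet=gcd.
gcd(8,34)=2


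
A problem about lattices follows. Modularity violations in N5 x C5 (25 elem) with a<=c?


Modular law: if a <= c then a v (b ^ c) = (a v b) ^ c.
Check all triples (a,b,c) with a <= c among 25 elements.
  e.g. a=(a,0), b=(c,0), c=(b,0): lhs=(a,0) != rhs=(b,0)
  e.g. a=(a,0), b=(c,1), c=(b,0): lhs=(a,0) != rhs=(b,0)
Total violating triples: 75


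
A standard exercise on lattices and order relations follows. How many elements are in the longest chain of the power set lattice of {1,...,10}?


A chain is a totally ordered subset; we count the number of elements in a maximum chain.
Compute, for each element x, the size of the longest chain ending at x:
  {}: 1
  {1}: 2
  {2}: 2
  {3}: 2
  {4}: 2
  {5}: 2
  ...
A maximum chain: {} < {1} < {1,2} < {1,2,3} < {1,2,3,4} < {1,2,3,4,5} < {1,2,3,4,5,6} < {1,2,3,4,5,6,7} < {1,2,3,4,5,6,7,8} < {1,2,3,4,5,6,7,8,9} < {1,2,3,4,5,6,7,8,9,10}
Number of elements in the longest chain: 11


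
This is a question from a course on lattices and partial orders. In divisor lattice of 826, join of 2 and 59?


In a divisor lattice, join = lcm (least common multiple).
gcd(2,59) = 1
lcm(2,59) = 2*59/gcd = 118/1 = 118


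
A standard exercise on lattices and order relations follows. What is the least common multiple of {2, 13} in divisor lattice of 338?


In a divisor lattice, join = lcm (least common multiple).
Compute lcm iteratively: start with first element, then lcm(current, next).
Elements: [2, 13]
lcm(2,13) = 26
Final lcm = 26


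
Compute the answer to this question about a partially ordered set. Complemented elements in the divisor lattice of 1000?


An element a is complemented if some b has a meet b = bottom, a join b = top.
a is complemented iff gcd(a, n/a)=1, i.e. a is a unitary divisor of 1000.
Complemented elements: 1, 8, 125, 1000
Count: 4


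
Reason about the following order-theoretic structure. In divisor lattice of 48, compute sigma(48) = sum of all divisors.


sigma(n) = sum of divisors.
Divisors of 48: [1, 2, 3, 4, 6, 8, 12, 16, 24, 48]
Sum = 124


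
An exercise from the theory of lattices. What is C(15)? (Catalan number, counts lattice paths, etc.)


C(n) = C(2n, n) / (n+1).
C(30, 15) = 155117520
C(15) = 155117520 / 16 = 9694845


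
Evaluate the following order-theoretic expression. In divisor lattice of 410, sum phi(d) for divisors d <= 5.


Divisors of 410 up to 5: [1, 2, 5]
phi values: [1, 1, 4]
Sum = 6


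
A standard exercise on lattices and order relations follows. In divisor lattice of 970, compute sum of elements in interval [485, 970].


Interval [485,970] in divisors of 970: [485, 970]
Sum = 1455


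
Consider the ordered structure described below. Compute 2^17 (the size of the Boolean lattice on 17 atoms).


Power set = 2^n.
2^17 = 131072


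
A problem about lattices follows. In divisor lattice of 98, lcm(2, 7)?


Join=lcm.
gcd(2,7)=1
lcm=14


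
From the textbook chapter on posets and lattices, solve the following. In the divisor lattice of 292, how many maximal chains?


A maximal chain goes from the minimum element to a maximal element via cover relations.
Counting all min-to-max paths in the cover graph.
Total maximal chains: 3


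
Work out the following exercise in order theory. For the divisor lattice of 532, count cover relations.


A cover relation a -< b holds when a < b with no c strictly between.
Cover relations:
  1 -< 2
  1 -< 7
  1 -< 19
  2 -< 4
  2 -< 14
  2 -< 38
  4 -< 28
  4 -< 76
  ...12 more
Total: 20


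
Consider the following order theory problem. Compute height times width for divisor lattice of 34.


Height = length of longest chain minus 1; width = size of largest antichain.
A maximum chain: 1 | 17 | 34  (height 2).
A maximum antichain: {2, 17}  (width 2).
Product = 2 * 2 = 4


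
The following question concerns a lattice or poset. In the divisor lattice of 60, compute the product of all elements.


Divisors of 60: [1, 2, 3, 4, 5, 6, 10, 12, 15, 20, 30, 60]
Product = n^(d(n)/2) = 60^(12/2)
Product = 46656000000


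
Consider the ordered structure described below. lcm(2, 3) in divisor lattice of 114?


Join=lcm.
gcd(2,3)=1
lcm=6


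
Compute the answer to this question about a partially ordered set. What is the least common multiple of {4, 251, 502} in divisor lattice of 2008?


In a divisor lattice, join = lcm (least common multiple).
Compute lcm iteratively: start with first element, then lcm(current, next).
Elements: [4, 251, 502]
lcm(4,251) = 1004
lcm(1004,502) = 1004
Final lcm = 1004


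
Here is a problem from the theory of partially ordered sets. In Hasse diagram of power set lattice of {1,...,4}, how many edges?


A cover relation a -< b holds when a < b with no c strictly between.
Cover relations:
  {} -< {1}
  {} -< {2}
  {} -< {3}
  {} -< {4}
  {1} -< {1,2}
  {1} -< {1,3}
  {1} -< {1,4}
  {2} -< {1,2}
  ...24 more
Total: 32


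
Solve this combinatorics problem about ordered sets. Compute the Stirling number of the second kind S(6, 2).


S(n,k) = k*S(n-1,k) + S(n-1,k-1).
S(5,2) = 15, S(5,1) = 1
S(6,2) = 2*15 + 1 = 30 + 1
S(6,2) = 31


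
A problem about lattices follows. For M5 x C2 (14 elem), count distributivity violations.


Distributive law: a ^ (b v c) = (a ^ b) v (a ^ c).
Check all 14^3 = 2744 ordered triples (a,b,c).
  e.g. a=(a1,0), b=(a2,0), c=(a3,0): lhs=(a1,0) != rhs=(0,0)
  e.g. a=(a1,0), b=(a2,0), c=(a3,1): lhs=(a1,0) != rhs=(0,0)
Total violating triples: 480


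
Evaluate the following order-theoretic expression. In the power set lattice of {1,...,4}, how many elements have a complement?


An element a is complemented if some b has a meet b = bottom, a join b = top.
every subset A has complement S\A, so all elements are complemented.
Complemented elements: {}, {1}, {2}, {3}, {4}, {1,2}, ... (10 more)
Count: 16


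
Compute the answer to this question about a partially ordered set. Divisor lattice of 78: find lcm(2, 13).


In a divisor lattice, join = lcm (least common multiple).
gcd(2,13) = 1
lcm(2,13) = 2*13/gcd = 26/1 = 26


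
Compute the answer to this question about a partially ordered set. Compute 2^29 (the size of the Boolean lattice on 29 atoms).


Power set = 2^n.
2^29 = 536870912


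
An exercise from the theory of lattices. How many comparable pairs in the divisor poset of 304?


A comparable pair {a,b} has a < b or b < a in the order.
Count unordered pairs where one element is strictly below the other.
Examples: {1,2}, {1,4}, {1,8}, {1,16}, ...
Total comparable pairs: 35


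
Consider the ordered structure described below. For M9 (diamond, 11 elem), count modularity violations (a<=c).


Modular law: if a <= c then a v (b ^ c) = (a v b) ^ c.
Check all triples (a,b,c) with a <= c among 11 elements.
This lattice is modular (diamonds M_m and their chain-products are modular).
Total violating triples: 0


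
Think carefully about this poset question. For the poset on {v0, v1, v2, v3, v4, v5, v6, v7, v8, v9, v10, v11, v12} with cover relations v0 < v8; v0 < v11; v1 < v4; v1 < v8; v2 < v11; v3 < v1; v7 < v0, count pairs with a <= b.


The order relation is {(a,b) : a <= b}, reflexive so it includes (a,a).
Examples: (v0,v0), (v0,v11), (v0,v8), (v1,v1), (v1,v4), ...
Total ordered pairs: 24


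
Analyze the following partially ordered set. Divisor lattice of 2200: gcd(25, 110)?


Meet=gcd.
gcd(25,110)=5


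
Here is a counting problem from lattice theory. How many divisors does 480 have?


Divisors of 480: [1, 2, 3, 4, 5, 6, 8, 10, 12, 15, 16, 20, 24, 30, 32, 40, 48, 60, 80, 96, 120, 160, 240, 480]
Count: 24


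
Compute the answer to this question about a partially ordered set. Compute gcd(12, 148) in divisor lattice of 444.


In a divisor lattice, meet = gcd (greatest common divisor).
By Euclidean algorithm or factoring: gcd(12,148) = 4


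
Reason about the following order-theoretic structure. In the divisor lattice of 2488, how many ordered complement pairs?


Complement pair (a,b): a meet b = bottom, a join b = top.
Here: gcd(a,b)=1 and lcm(a,b)=2488, i.e. a*b=2488 with a,b coprime.
Pairs found: (1,2488), (8,311), (311,8), (2488,1)
Total ordered pairs: 4


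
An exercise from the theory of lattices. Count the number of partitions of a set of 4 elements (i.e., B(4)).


B(n) = number of set partitions of an n-element set.
B(n) satisfies the recurrence: B(n+1) = sum_k C(n,k)*B(k).
B(4) = 15


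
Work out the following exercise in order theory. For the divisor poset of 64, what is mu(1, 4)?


In a divisor lattice, mu(a,b) = mu(b/a) where mu is the classical Mobius function.
b/a = 4/1 = 4
Prime factorization of 4: primes [2]
4 is not squarefree, so mu(4) = 0


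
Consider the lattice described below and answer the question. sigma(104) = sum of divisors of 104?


sigma(n) = sum of divisors.
Divisors of 104: [1, 2, 4, 8, 13, 26, 52, 104]
Sum = 210


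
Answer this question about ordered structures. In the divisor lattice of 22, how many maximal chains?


A maximal chain goes from the minimum element to a maximal element via cover relations.
Counting all min-to-max paths in the cover graph.
Total maximal chains: 2


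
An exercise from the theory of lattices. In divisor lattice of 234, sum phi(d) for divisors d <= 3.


Divisors of 234 up to 3: [1, 2, 3]
phi values: [1, 1, 2]
Sum = 4


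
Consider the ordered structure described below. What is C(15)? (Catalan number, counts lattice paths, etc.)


C(n) = C(2n, n) / (n+1).
C(30, 15) = 155117520
C(15) = 155117520 / 16 = 9694845


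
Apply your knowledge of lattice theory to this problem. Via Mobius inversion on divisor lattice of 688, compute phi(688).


phi(n) = n * prod_{p|n} (1 - 1/p).
Prime divisors of 688: [2, 43]
phi(688) = 688 * (1 - 1/2) * (1 - 1/43)
phi(688) = 336


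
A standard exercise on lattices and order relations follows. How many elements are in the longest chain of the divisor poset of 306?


A chain is a totally ordered subset; we count the number of elements in a maximum chain.
Compute, for each element x, the size of the longest chain ending at x:
  1: 1
  2: 2
  3: 2
  17: 2
  9: 3
  6: 3
  ...
A maximum chain: 1 < 2 < 6 < 18 < 306
Number of elements in the longest chain: 5


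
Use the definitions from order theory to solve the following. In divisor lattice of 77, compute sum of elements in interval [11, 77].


Interval [11,77] in divisors of 77: [11, 77]
Sum = 88


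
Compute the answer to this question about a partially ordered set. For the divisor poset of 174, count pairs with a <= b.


The order relation is {(a,b) : a <= b}, reflexive so it includes (a,a).
Examples: (1,1), (1,174), (1,2), (1,29), (1,3), ...
Total ordered pairs: 27


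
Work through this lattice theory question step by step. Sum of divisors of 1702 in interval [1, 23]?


Interval [1,23] in divisors of 1702: [1, 23]
Sum = 24


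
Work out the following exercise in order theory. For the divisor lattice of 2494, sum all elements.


sigma(n) = sum of divisors.
Divisors of 2494: [1, 2, 29, 43, 58, 86, 1247, 2494]
Sum = 3960


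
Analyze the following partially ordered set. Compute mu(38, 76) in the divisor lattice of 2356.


In a divisor lattice, mu(a,b) = mu(b/a) where mu is the classical Mobius function.
b/a = 76/38 = 2
Prime factorization of 2: primes [2]
2 is squarefree with 1 prime factor(s), so mu(2) = (-1)^1 = -1


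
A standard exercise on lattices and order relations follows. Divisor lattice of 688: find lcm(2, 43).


In a divisor lattice, join = lcm (least common multiple).
gcd(2,43) = 1
lcm(2,43) = 2*43/gcd = 86/1 = 86


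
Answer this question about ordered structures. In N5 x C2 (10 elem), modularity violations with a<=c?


Modular law: if a <= c then a v (b ^ c) = (a v b) ^ c.
Check all triples (a,b,c) with a <= c among 10 elements.
  e.g. a=(a,0), b=(c,0), c=(b,0): lhs=(a,0) != rhs=(b,0)
  e.g. a=(a,0), b=(c,1), c=(b,0): lhs=(a,0) != rhs=(b,0)
Total violating triples: 6


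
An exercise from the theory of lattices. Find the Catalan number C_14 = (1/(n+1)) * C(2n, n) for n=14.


C(n) = C(2n, n) / (n+1).
C(28, 14) = 40116600
C(14) = 40116600 / 15 = 2674440


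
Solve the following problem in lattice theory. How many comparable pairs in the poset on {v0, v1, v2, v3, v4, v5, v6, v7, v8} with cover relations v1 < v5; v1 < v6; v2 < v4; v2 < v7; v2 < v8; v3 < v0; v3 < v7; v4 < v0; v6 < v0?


A comparable pair {a,b} has a < b or b < a in the order.
Count unordered pairs where one element is strictly below the other.
Examples: {v0,v1}, {v0,v2}, {v0,v3}, {v0,v4}, ...
Total comparable pairs: 11


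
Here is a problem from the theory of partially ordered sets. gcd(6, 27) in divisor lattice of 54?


Meet=gcd.
gcd(6,27)=3


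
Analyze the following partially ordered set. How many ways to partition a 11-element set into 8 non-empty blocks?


S(n,k) = k*S(n-1,k) + S(n-1,k-1).
S(10,8) = 750, S(10,7) = 5880
S(11,8) = 8*750 + 5880 = 6000 + 5880
S(11,8) = 11880


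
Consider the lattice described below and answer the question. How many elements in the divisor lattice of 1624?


Divisors of 1624: [1, 2, 4, 7, 8, 14, 28, 29, 56, 58, 116, 203, 232, 406, 812, 1624]
Count: 16


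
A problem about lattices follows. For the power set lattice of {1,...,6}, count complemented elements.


An element a is complemented if some b has a meet b = bottom, a join b = top.
every subset A has complement S\A, so all elements are complemented.
Complemented elements: {}, {1}, {2}, {3}, {4}, {5}, ... (58 more)
Count: 64


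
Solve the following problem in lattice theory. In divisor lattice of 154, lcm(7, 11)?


Join=lcm.
gcd(7,11)=1
lcm=77


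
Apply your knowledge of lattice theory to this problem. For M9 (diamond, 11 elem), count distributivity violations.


Distributive law: a ^ (b v c) = (a ^ b) v (a ^ c).
Check all 11^3 = 1331 ordered triples (a,b,c).
  e.g. a=a1, b=a2, c=a3: lhs=a1 != rhs=0
  e.g. a=a1, b=a2, c=a4: lhs=a1 != rhs=0
Total violating triples: 504


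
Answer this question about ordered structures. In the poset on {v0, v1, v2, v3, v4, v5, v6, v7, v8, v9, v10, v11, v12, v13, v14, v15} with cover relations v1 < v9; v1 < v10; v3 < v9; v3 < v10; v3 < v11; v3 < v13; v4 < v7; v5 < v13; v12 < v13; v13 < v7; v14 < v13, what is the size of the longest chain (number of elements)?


A chain is a totally ordered subset; we count the number of elements in a maximum chain.
Compute, for each element x, the size of the longest chain ending at x:
  v0: 1
  v1: 1
  v2: 1
  v3: 1
  v4: 1
  v5: 1
  ...
A maximum chain: v3 < v13 < v7
Number of elements in the longest chain: 3


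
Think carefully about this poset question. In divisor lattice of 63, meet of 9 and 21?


In a divisor lattice, meet = gcd (greatest common divisor).
By Euclidean algorithm or factoring: gcd(9,21) = 3


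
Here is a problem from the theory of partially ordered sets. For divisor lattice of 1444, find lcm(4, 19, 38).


In a divisor lattice, join = lcm (least common multiple).
Compute lcm iteratively: start with first element, then lcm(current, next).
Elements: [4, 19, 38]
lcm(4,19) = 76
lcm(76,38) = 76
Final lcm = 76


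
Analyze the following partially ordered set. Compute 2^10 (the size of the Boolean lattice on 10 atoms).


Power set = 2^n.
2^10 = 1024


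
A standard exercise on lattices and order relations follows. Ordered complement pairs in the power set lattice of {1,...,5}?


Complement pair (a,b): a meet b = bottom, a join b = top.
Here: A intersect B = {} and A union B = {1,...,5}.
Pairs found: ({},{1,2,3,4,5}), ({1},{2,3,4,5}), ({2},{1,3,4,5}), ({3},{1,2,4,5}), ... (28 more)
Total ordered pairs: 32


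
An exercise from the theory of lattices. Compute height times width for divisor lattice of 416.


Height = length of longest chain minus 1; width = size of largest antichain.
A maximum chain: 1 | 13 | 26 | 52 | 104 | 208 | 416  (height 6).
A maximum antichain: {2, 13}  (width 2).
Product = 6 * 2 = 12


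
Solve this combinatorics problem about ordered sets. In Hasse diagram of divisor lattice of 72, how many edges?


A cover relation a -< b holds when a < b with no c strictly between.
Cover relations:
  1 -< 2
  1 -< 3
  2 -< 4
  2 -< 6
  3 -< 6
  3 -< 9
  4 -< 8
  4 -< 12
  ...9 more
Total: 17


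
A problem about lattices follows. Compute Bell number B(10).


B(n) = number of set partitions of an n-element set.
B(n) satisfies the recurrence: B(n+1) = sum_k C(n,k)*B(k).
B(10) = 115975


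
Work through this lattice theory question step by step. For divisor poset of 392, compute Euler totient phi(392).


phi(n) = n * prod_{p|n} (1 - 1/p).
Prime divisors of 392: [2, 7]
phi(392) = 392 * (1 - 1/2) * (1 - 1/7)
phi(392) = 168


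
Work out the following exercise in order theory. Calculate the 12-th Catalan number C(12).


C(n) = C(2n, n) / (n+1).
C(24, 12) = 2704156
C(12) = 2704156 / 13 = 208012


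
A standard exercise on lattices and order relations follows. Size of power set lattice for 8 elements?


Power set = 2^n.
2^8 = 256


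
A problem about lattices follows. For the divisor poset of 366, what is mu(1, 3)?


In a divisor lattice, mu(a,b) = mu(b/a) where mu is the classical Mobius function.
b/a = 3/1 = 3
Prime factorization of 3: primes [3]
3 is squarefree with 1 prime factor(s), so mu(3) = (-1)^1 = -1


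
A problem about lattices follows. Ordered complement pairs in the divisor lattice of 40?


Complement pair (a,b): a meet b = bottom, a join b = top.
Here: gcd(a,b)=1 and lcm(a,b)=40, i.e. a*b=40 with a,b coprime.
Pairs found: (1,40), (5,8), (8,5), (40,1)
Total ordered pairs: 4


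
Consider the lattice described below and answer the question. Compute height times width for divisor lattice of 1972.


Height = length of longest chain minus 1; width = size of largest antichain.
A maximum chain: 1 | 29 | 493 | 986 | 1972  (height 4).
A maximum antichain: {4, 34, 58, 493}  (width 4).
Product = 4 * 4 = 16


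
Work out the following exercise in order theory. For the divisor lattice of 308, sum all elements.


sigma(n) = sum of divisors.
Divisors of 308: [1, 2, 4, 7, 11, 14, 22, 28, 44, 77, 154, 308]
Sum = 672


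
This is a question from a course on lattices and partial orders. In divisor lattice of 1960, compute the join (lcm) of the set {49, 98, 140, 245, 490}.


In a divisor lattice, join = lcm (least common multiple).
Compute lcm iteratively: start with first element, then lcm(current, next).
Elements: [49, 98, 140, 245, 490]
lcm(49,98) = 98
lcm(98,140) = 980
lcm(980,245) = 980
lcm(980,490) = 980
Final lcm = 980


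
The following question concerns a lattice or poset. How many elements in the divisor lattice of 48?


Divisors of 48: [1, 2, 3, 4, 6, 8, 12, 16, 24, 48]
Count: 10


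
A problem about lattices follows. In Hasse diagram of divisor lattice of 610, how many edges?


A cover relation a -< b holds when a < b with no c strictly between.
Cover relations:
  1 -< 2
  1 -< 5
  1 -< 61
  2 -< 10
  2 -< 122
  5 -< 10
  5 -< 305
  10 -< 610
  ...4 more
Total: 12


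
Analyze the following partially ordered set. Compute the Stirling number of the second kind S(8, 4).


S(n,k) = k*S(n-1,k) + S(n-1,k-1).
S(7,4) = 350, S(7,3) = 301
S(8,4) = 4*350 + 301 = 1400 + 301
S(8,4) = 1701


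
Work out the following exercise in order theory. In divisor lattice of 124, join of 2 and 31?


In a divisor lattice, join = lcm (least common multiple).
gcd(2,31) = 1
lcm(2,31) = 2*31/gcd = 62/1 = 62


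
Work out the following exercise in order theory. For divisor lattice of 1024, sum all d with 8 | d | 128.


Interval [8,128] in divisors of 1024: [8, 16, 32, 64, 128]
Sum = 248


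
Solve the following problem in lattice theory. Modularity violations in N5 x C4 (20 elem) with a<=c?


Modular law: if a <= c then a v (b ^ c) = (a v b) ^ c.
Check all triples (a,b,c) with a <= c among 20 elements.
  e.g. a=(a,0), b=(c,0), c=(b,0): lhs=(a,0) != rhs=(b,0)
  e.g. a=(a,0), b=(c,1), c=(b,0): lhs=(a,0) != rhs=(b,0)
Total violating triples: 40


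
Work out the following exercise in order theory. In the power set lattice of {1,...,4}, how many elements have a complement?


An element a is complemented if some b has a meet b = bottom, a join b = top.
every subset A has complement S\A, so all elements are complemented.
Complemented elements: {}, {1}, {2}, {3}, {4}, {1,2}, ... (10 more)
Count: 16


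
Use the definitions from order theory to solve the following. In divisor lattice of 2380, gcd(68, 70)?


Meet=gcd.
gcd(68,70)=2


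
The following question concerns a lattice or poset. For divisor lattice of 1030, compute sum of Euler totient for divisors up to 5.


Divisors of 1030 up to 5: [1, 2, 5]
phi values: [1, 1, 4]
Sum = 6


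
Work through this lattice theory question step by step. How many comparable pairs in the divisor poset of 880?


A comparable pair {a,b} has a < b or b < a in the order.
Count unordered pairs where one element is strictly below the other.
Examples: {1,2}, {1,4}, {1,5}, {1,8}, ...
Total comparable pairs: 115


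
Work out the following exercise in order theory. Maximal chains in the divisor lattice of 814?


A maximal chain goes from the minimum element to a maximal element via cover relations.
Counting all min-to-max paths in the cover graph.
Total maximal chains: 6


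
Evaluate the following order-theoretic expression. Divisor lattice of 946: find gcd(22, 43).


In a divisor lattice, meet = gcd (greatest common divisor).
By Euclidean algorithm or factoring: gcd(22,43) = 1


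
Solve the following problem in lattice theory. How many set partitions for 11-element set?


B(n) = number of set partitions of an n-element set.
B(n) satisfies the recurrence: B(n+1) = sum_k C(n,k)*B(k).
B(11) = 678570


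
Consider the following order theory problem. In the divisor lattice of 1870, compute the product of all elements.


Divisors of 1870: [1, 2, 5, 10, 11, 17, 22, 34, 55, 85, 110, 170, 187, 374, 935, 1870]
Product = n^(d(n)/2) = 1870^(16/2)
Product = 149531555918018352100000000


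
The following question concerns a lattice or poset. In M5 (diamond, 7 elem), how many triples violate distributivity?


Distributive law: a ^ (b v c) = (a ^ b) v (a ^ c).
Check all 7^3 = 343 ordered triples (a,b,c).
  e.g. a=a1, b=a2, c=a3: lhs=a1 != rhs=0
  e.g. a=a1, b=a2, c=a4: lhs=a1 != rhs=0
Total violating triples: 60


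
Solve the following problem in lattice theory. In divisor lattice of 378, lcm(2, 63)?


Join=lcm.
gcd(2,63)=1
lcm=126


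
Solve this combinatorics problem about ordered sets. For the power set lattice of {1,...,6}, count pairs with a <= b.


The order relation is {(a,b) : a <= b}, reflexive so it includes (a,a).
Examples: ({},{}), ({},{1,2}), ({},{1,2,3}), ({},{1,2,3,4}), ({},{1,2,3,4,5}), ...
Total ordered pairs: 729


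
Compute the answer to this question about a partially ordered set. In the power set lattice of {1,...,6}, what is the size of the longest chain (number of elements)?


A chain is a totally ordered subset; we count the number of elements in a maximum chain.
Compute, for each element x, the size of the longest chain ending at x:
  {}: 1
  {1}: 2
  {2}: 2
  {3}: 2
  {4}: 2
  {5}: 2
  ...
A maximum chain: {} < {1} < {1,2} < {1,2,3} < {1,2,3,4} < {1,2,3,4,5} < {1,2,3,4,5,6}
Number of elements in the longest chain: 7


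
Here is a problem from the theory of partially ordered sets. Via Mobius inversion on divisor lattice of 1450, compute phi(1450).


phi(n) = n * prod_{p|n} (1 - 1/p).
Prime divisors of 1450: [2, 5, 29]
phi(1450) = 1450 * (1 - 1/2) * (1 - 1/5) * (1 - 1/29)
phi(1450) = 560


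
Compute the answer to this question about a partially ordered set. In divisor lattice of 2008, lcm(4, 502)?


Join=lcm.
gcd(4,502)=2
lcm=1004


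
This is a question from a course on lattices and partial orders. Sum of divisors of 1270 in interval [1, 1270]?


Interval [1,1270] in divisors of 1270: [1, 2, 5, 10, 127, 254, 635, 1270]
Sum = 2304


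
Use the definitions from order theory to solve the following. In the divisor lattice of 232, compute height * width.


Height = length of longest chain minus 1; width = size of largest antichain.
A maximum chain: 1 | 29 | 58 | 116 | 232  (height 4).
A maximum antichain: {2, 29}  (width 2).
Product = 4 * 2 = 8


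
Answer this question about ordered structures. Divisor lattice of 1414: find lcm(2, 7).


In a divisor lattice, join = lcm (least common multiple).
gcd(2,7) = 1
lcm(2,7) = 2*7/gcd = 14/1 = 14


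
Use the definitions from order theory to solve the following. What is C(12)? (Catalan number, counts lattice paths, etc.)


C(n) = C(2n, n) / (n+1).
C(24, 12) = 2704156
C(12) = 2704156 / 13 = 208012


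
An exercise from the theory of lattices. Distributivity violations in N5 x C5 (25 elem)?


Distributive law: a ^ (b v c) = (a ^ b) v (a ^ c).
Check all 25^3 = 15625 ordered triples (a,b,c).
  e.g. a=(b,0), b=(a,0), c=(c,0): lhs=(b,0) != rhs=(a,0)
  e.g. a=(b,0), b=(a,0), c=(c,1): lhs=(b,0) != rhs=(a,0)
Total violating triples: 250


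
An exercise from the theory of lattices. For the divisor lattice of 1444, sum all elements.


sigma(n) = sum of divisors.
Divisors of 1444: [1, 2, 4, 19, 38, 76, 361, 722, 1444]
Sum = 2667


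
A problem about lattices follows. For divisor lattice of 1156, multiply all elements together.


Divisors of 1156: [1, 2, 4, 17, 34, 68, 289, 578, 1156]
Product = n^(d(n)/2) = 1156^(9/2)
Product = 60716992766464


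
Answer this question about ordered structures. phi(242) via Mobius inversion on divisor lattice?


phi(n) = n * prod_{p|n} (1 - 1/p).
Prime divisors of 242: [2, 11]
phi(242) = 242 * (1 - 1/2) * (1 - 1/11)
phi(242) = 110


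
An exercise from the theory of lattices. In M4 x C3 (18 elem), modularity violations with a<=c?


Modular law: if a <= c then a v (b ^ c) = (a v b) ^ c.
Check all triples (a,b,c) with a <= c among 18 elements.
This lattice is modular (diamonds M_m and their chain-products are modular).
Total violating triples: 0


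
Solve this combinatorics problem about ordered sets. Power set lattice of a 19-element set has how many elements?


Power set = 2^n.
2^19 = 524288


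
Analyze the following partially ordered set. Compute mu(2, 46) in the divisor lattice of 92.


In a divisor lattice, mu(a,b) = mu(b/a) where mu is the classical Mobius function.
b/a = 46/2 = 23
Prime factorization of 23: primes [23]
23 is squarefree with 1 prime factor(s), so mu(23) = (-1)^1 = -1


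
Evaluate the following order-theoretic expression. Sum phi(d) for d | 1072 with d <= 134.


Divisors of 1072 up to 134: [1, 2, 4, 8, 16, 67, 134]
phi values: [1, 1, 2, 4, 8, 66, 66]
Sum = 148


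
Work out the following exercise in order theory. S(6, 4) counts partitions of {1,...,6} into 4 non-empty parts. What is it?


S(n,k) = k*S(n-1,k) + S(n-1,k-1).
S(5,4) = 10, S(5,3) = 25
S(6,4) = 4*10 + 25 = 40 + 25
S(6,4) = 65


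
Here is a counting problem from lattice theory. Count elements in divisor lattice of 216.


Divisors of 216: [1, 2, 3, 4, 6, 8, 9, 12, 18, 24, 27, 36, 54, 72, 108, 216]
Count: 16


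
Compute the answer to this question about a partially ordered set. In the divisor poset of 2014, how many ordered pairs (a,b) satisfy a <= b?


The order relation is {(a,b) : a <= b}, reflexive so it includes (a,a).
Examples: (1,1), (1,1007), (1,106), (1,19), (1,2), ...
Total ordered pairs: 27


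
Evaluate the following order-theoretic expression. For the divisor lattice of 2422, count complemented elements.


An element a is complemented if some b has a meet b = bottom, a join b = top.
a is complemented iff gcd(a, n/a)=1, i.e. a is a unitary divisor of 2422.
Complemented elements: 1, 2, 7, 14, 173, 346, ... (2 more)
Count: 8


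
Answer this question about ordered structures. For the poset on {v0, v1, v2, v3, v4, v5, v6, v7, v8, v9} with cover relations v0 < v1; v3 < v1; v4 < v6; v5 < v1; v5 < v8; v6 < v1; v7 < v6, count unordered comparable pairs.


A comparable pair {a,b} has a < b or b < a in the order.
Count unordered pairs where one element is strictly below the other.
Examples: {v0,v1}, {v1,v3}, {v1,v4}, {v1,v5}, ...
Total comparable pairs: 9


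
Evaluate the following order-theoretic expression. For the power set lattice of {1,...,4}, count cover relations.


A cover relation a -< b holds when a < b with no c strictly between.
Cover relations:
  {} -< {1}
  {} -< {2}
  {} -< {3}
  {} -< {4}
  {1} -< {1,2}
  {1} -< {1,3}
  {1} -< {1,4}
  {2} -< {1,2}
  ...24 more
Total: 32


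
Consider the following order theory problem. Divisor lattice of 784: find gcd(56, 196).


In a divisor lattice, meet = gcd (greatest common divisor).
By Euclidean algorithm or factoring: gcd(56,196) = 28
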